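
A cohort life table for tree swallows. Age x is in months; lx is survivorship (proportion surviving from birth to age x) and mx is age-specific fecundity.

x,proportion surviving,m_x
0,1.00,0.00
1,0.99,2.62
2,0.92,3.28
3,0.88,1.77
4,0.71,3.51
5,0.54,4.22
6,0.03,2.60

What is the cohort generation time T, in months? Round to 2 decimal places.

2.92

lx·mx: 0, 2.5938, 3.0176, 1.5576, 2.4921, 2.2788, 0.078 → R0 = 12.0179
x·lx·mx: 0, 2.5938, 6.0352, 4.6728, 9.9684, 11.394, 0.468 → Σ = 35.1322
T = 35.1322 / 12.0179 = 2.923323… → 2.92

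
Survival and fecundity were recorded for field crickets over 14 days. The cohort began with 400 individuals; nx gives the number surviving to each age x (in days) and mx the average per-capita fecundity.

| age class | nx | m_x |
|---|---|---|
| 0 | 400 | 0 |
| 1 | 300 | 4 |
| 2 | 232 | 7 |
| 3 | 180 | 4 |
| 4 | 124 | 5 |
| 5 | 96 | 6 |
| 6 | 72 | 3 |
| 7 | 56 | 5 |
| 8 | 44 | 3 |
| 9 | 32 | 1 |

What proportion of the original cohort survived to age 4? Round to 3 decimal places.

l_4 = n_4/n_0 = 124/400 = 0.31 → 0.310

0.310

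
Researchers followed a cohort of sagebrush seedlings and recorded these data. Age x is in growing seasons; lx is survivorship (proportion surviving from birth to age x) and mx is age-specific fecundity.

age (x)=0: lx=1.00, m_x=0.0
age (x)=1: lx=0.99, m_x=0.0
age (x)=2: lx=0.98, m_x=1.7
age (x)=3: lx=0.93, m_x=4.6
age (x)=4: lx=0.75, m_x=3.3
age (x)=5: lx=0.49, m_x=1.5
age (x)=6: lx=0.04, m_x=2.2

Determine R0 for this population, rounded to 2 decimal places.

lx·mx by age: 0, 0, 1.666, 4.278, 2.475, 0.735, 0.088
R0 = Σ lx·mx = 9.242 → 9.24

9.24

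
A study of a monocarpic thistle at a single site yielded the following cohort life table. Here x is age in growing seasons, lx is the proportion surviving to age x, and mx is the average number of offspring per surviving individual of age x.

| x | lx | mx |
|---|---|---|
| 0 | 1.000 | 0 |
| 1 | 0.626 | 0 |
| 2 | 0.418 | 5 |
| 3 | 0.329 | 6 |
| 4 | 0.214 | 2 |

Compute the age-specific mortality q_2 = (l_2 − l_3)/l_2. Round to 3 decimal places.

q_2 = (l_2 − l_3) / l_2 = (0.418 − 0.329) / 0.418
     = 0.089 / 0.418 = 0.212919… → 0.213

0.213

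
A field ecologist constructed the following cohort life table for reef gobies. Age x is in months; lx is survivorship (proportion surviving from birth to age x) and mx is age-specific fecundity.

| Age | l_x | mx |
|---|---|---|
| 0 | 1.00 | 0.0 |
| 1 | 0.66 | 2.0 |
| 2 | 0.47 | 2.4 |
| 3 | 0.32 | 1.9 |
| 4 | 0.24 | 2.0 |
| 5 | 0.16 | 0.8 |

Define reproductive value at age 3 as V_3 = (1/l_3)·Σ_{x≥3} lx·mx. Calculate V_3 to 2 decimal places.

lx·mx for x ≥ 3: 0.608, 0.48, 0.128 → sum = 1.216
V_3 = 1.216 / l_3 = 1.216 / 0.32 = 3.8 → 3.80

3.80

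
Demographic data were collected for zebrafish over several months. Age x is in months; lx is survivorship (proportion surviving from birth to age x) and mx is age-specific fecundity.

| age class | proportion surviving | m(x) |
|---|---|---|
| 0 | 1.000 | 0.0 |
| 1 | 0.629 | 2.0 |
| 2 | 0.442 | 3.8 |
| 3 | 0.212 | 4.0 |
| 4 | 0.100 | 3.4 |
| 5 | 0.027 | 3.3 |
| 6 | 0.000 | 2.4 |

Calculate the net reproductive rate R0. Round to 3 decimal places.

4.215

lx·mx by age: 0, 1.258, 1.6796, 0.848, 0.34, 0.0891, 0
R0 = Σ lx·mx = 4.2147 → 4.215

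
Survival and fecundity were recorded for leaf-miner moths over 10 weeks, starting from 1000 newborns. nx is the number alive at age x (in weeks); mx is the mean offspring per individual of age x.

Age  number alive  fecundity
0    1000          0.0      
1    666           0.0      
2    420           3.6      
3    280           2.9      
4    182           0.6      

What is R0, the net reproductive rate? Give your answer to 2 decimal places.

lx = nx/n0 = nx/1000: 1, 0.666, 0.42, 0.28, 0.182
lx·mx by age: 0, 0, 1.512, 0.812, 0.1092
R0 = Σ lx·mx = 2.4332 → 2.43

2.43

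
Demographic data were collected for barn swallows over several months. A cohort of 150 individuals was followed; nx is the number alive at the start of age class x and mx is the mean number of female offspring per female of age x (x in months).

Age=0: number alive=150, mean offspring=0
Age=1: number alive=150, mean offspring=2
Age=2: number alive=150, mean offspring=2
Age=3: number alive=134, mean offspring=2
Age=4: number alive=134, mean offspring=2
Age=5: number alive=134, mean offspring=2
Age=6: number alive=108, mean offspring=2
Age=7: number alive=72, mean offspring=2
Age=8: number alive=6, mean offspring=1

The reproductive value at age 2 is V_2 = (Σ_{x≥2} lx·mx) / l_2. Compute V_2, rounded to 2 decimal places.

9.80

lx = nx/n0 = nx/150: 1, 1, 1, 0.89333…, 0.89333…, 0.89333…, 0.72, 0.48, 0.04
lx·mx for x ≥ 2: 2, 1.786667…, 1.786667…, 1.786667…, 1.44, 0.96, 0.04 → sum = 9.8…
V_2 = 9.8… / l_2 = 9.8… / 1 = 9.8… → 9.80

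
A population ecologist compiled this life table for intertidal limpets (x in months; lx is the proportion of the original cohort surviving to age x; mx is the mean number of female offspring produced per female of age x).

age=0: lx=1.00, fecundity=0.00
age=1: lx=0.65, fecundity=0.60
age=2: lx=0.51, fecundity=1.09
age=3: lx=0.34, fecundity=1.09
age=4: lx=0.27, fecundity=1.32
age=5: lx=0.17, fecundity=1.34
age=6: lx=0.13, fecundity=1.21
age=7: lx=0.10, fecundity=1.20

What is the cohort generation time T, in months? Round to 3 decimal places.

lx·mx: 0, 0.39, 0.5559, 0.3706, 0.3564, 0.2278, 0.1573, 0.12 → R0 = 2.178
x·lx·mx: 0, 0.39, 1.1118, 1.1118, 1.4256, 1.139, 0.9438, 0.84 → Σ = 6.962
T = 6.962 / 2.178 = 3.196511… → 3.197

3.197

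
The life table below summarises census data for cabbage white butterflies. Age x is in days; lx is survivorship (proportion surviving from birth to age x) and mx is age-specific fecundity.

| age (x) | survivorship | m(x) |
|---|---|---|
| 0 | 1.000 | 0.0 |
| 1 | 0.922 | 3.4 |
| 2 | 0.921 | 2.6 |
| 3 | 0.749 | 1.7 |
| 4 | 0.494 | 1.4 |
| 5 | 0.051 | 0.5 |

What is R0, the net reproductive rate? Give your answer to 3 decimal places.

lx·mx by age: 0, 3.1348, 2.3946, 1.2733, 0.6916, 0.0255
R0 = Σ lx·mx = 7.5198 → 7.520

7.520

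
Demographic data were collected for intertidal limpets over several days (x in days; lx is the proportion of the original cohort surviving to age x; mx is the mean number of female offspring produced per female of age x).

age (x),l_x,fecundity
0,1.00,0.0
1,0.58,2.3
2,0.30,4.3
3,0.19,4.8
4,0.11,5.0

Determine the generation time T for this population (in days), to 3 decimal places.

2.166

lx·mx: 0, 1.334, 1.29, 0.912, 0.55 → R0 = 4.086
x·lx·mx: 0, 1.334, 2.58, 2.736, 2.2 → Σ = 8.85
T = 8.85 / 4.086 = 2.165932… → 2.166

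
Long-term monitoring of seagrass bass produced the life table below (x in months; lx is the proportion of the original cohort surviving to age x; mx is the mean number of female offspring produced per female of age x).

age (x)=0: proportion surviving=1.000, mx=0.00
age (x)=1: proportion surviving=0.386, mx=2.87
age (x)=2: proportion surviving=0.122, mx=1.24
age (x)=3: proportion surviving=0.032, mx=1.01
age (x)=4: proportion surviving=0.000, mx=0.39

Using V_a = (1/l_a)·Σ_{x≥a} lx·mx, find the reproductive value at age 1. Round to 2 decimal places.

lx·mx for x ≥ 1: 1.10782, 0.15128, 0.03232, 0 → sum = 1.29142
V_1 = 1.29142 / l_1 = 1.29142 / 0.386 = 3.345648… → 3.35

3.35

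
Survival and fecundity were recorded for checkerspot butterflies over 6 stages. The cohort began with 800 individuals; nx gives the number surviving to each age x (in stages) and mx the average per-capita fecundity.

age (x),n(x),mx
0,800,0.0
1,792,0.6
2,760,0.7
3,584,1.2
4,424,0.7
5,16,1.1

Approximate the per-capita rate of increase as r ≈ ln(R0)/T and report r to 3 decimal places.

0.381

lx = nx/n0 = nx/800: 1, 0.99, 0.95, 0.73, 0.53, 0.02
R0 = Σ lx·mx = 0 + 0.594 + 0.665 + 0.876 + 0.371 + 0.022 = 2.528
Σ x·lx·mx = 6.146; T = 6.146/2.528 = 2.43117…
r ≈ ln(R0)/T = ln(2.528)/2.43117… = 0.38147… → 0.381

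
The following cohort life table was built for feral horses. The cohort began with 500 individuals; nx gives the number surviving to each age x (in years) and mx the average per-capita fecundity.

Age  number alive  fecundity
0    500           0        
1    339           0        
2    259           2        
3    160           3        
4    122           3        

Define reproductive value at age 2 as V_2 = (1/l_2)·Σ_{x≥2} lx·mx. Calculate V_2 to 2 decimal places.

5.27

lx = nx/n0 = nx/500: 1, 0.678, 0.518, 0.32, 0.244
lx·mx for x ≥ 2: 1.036, 0.96, 0.732 → sum = 2.728
V_2 = 2.728 / l_2 = 2.728 / 0.518 = 5.266409… → 5.27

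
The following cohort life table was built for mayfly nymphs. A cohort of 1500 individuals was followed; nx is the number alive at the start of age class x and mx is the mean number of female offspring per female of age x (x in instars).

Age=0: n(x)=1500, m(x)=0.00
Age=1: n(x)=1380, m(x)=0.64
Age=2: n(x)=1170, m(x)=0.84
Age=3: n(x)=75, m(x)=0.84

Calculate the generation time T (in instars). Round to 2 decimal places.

1.57

lx = nx/n0 = nx/1500: 1, 0.92, 0.78, 0.05
lx·mx: 0, 0.5888, 0.6552, 0.042 → R0 = 1.286
x·lx·mx: 0, 0.5888, 1.3104, 0.126 → Σ = 2.0252
T = 2.0252 / 1.286 = 1.574806… → 1.57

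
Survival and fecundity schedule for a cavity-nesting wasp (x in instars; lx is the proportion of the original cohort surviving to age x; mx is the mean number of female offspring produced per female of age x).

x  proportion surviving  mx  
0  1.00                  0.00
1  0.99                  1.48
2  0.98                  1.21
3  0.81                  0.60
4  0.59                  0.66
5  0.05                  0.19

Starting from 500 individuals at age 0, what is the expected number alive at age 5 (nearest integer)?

Expected survivors = N0 · l_5 = 500 × 0.05 = 25 → 25

25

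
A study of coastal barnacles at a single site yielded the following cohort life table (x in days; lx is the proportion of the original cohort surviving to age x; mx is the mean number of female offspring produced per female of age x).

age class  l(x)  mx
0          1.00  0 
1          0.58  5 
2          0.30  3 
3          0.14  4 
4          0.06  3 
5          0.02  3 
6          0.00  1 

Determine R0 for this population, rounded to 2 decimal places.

lx·mx by age: 0, 2.9, 0.9, 0.56, 0.18, 0.06, 0
R0 = Σ lx·mx = 4.6 → 4.60

4.60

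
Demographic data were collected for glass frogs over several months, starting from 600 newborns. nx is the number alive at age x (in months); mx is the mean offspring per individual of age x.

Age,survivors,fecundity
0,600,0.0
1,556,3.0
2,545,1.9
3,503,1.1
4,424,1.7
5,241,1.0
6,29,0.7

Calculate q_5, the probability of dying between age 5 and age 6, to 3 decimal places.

lx = nx/n0 = nx/600: 1, 0.92667…, 0.90833…, 0.83833…, 0.70667…, 0.40167…, 0.04833…
q_5 = (l_5 − l_6) / l_5 = (0.401667… − 0.048333…) / 0.401667…
     = 0.353333… / 0.401667… = 0.879668… → 0.880

0.880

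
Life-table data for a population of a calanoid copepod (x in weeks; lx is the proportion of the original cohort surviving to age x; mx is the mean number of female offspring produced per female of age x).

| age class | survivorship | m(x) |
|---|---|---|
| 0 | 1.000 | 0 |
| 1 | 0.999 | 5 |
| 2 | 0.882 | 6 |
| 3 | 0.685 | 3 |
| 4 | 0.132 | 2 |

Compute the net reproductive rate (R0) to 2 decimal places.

lx·mx by age: 0, 4.995, 5.292, 2.055, 0.264
R0 = Σ lx·mx = 12.606 → 12.61

12.61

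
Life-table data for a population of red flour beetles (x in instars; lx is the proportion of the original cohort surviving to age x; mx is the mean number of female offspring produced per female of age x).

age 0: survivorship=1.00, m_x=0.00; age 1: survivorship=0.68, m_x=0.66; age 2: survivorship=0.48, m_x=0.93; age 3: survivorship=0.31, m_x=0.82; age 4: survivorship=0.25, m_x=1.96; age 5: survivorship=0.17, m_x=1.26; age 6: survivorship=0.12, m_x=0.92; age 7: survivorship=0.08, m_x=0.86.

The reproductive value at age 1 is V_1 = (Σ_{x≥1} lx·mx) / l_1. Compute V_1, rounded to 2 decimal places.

lx·mx for x ≥ 1: 0.4488, 0.4464, 0.2542, 0.49, 0.2142, 0.1104, 0.0688 → sum = 2.0328
V_1 = 2.0328 / l_1 = 2.0328 / 0.68 = 2.989412… → 2.99

2.99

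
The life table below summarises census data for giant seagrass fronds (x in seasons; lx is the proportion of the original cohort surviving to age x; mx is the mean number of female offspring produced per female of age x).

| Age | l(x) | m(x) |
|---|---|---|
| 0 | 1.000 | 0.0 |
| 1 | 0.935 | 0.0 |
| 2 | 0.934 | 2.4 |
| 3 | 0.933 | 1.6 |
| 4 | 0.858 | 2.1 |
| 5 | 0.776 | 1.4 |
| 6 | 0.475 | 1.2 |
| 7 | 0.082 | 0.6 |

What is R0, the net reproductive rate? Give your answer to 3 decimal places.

lx·mx by age: 0, 0, 2.2416, 1.4928, 1.8018, 1.0864, 0.57, 0.0492
R0 = Σ lx·mx = 7.2418 → 7.242

7.242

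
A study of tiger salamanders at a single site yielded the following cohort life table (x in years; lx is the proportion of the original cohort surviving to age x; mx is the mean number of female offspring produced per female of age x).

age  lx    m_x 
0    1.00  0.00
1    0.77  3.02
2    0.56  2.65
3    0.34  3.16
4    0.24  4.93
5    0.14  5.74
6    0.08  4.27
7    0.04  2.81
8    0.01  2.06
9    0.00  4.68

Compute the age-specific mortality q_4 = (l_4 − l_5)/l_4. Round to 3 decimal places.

0.417

q_4 = (l_4 − l_5) / l_4 = (0.24 − 0.14) / 0.24
     = 0.1 / 0.24 = 0.416667… → 0.417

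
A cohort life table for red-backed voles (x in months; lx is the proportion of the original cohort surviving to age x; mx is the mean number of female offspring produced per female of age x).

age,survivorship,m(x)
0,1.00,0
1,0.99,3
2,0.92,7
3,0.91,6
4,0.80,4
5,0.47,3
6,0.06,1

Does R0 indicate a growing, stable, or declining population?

growing

R0 = Σ lx·mx = 0 + 2.97 + 6.44 + 5.46 + 3.2 + 1.41 + 0.06 = 19.54
R0 > 1, so the population is growing.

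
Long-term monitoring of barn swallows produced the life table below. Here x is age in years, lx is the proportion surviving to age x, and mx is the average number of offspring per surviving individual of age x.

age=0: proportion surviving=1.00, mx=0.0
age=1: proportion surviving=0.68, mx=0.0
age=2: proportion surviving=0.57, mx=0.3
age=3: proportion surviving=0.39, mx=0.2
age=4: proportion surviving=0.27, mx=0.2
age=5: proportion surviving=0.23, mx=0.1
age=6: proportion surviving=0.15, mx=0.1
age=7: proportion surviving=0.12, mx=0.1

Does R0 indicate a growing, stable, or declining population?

declining

R0 = Σ lx·mx = 0 + 0 + 0.171 + 0.078 + 0.054 + 0.023 + 0.015 + 0.012 = 0.353
R0 < 1, so the population is declining.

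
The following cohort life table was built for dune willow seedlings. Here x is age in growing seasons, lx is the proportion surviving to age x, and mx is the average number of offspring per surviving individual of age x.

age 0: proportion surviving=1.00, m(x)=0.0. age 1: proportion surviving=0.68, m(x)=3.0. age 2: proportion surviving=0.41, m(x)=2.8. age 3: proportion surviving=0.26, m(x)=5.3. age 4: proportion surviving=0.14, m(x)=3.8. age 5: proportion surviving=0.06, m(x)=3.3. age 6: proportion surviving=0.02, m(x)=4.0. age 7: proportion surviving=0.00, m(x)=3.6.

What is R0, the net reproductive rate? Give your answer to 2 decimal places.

5.38

lx·mx by age: 0, 2.04, 1.148, 1.378, 0.532, 0.198, 0.08, 0
R0 = Σ lx·mx = 5.376 → 5.38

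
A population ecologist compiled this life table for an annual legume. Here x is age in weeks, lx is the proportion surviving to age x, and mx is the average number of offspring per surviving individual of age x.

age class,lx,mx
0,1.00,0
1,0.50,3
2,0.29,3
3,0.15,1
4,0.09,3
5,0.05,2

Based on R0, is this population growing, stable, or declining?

R0 = Σ lx·mx = 0 + 1.5 + 0.87 + 0.15 + 0.27 + 0.1 = 2.89
R0 > 1, so the population is growing.

growing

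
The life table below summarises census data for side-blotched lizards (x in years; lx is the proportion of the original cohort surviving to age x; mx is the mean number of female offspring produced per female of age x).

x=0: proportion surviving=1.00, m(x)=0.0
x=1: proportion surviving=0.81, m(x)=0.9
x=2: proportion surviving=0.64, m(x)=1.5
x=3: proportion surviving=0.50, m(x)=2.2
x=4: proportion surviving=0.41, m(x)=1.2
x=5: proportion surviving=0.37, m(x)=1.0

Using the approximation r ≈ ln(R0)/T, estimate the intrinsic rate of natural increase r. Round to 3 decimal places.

R0 = Σ lx·mx = 0 + 0.729 + 0.96 + 1.1 + 0.492 + 0.37 = 3.651
Σ x·lx·mx = 9.767; T = 9.767/3.651 = 2.67516…
r ≈ ln(R0)/T = ln(3.651)/2.67516… = 0.48408… → 0.484

0.484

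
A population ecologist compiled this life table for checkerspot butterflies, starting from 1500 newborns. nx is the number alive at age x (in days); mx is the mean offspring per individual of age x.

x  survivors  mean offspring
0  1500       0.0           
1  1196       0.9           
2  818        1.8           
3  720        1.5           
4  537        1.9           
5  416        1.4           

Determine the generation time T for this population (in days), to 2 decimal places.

2.72

lx = nx/n0 = nx/1500: 1, 0.79733…, 0.54533…, 0.48, 0.358, 0.27733…
lx·mx: 0, 0.7176…, 0.9816…, 0.72, 0.6802, 0.388267… → R0 = 3.487667…
x·lx·mx: 0, 0.7176…, 1.9632…, 2.16, 2.7208, 1.941333… → Σ = 9.502933…
T = 9.502933… / 3.487667… = 2.724725… → 2.72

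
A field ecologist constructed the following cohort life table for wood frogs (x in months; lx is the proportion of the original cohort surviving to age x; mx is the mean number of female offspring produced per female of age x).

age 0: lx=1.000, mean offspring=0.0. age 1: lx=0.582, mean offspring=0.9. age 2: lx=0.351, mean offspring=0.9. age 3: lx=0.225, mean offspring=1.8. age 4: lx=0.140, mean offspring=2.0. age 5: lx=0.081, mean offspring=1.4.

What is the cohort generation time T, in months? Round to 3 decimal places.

2.477

lx·mx: 0, 0.5238, 0.3159, 0.405, 0.28, 0.1134 → R0 = 1.6381
x·lx·mx: 0, 0.5238, 0.6318, 1.215, 1.12, 0.567 → Σ = 4.0576
T = 4.0576 / 1.6381 = 2.477016… → 2.477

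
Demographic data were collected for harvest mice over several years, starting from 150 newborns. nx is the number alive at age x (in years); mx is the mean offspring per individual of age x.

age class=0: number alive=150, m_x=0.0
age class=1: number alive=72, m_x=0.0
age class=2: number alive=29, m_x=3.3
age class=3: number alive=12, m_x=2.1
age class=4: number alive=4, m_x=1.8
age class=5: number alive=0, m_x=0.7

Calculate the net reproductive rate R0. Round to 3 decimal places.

0.854

lx = nx/n0 = nx/150: 1, 0.48, 0.19333…, 0.08, 0.02667…, 0
lx·mx by age: 0, 0, 0.638…, 0.168, 0.048…, 0
R0 = Σ lx·mx = 0.854… → 0.854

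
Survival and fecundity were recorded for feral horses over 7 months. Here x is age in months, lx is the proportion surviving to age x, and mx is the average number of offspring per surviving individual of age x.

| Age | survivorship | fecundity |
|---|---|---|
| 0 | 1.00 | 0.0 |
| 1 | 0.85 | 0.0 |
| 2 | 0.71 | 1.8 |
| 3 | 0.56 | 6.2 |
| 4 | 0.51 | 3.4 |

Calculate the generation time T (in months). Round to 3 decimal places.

lx·mx: 0, 0, 1.278, 3.472, 1.734 → R0 = 6.484
x·lx·mx: 0, 0, 2.556, 10.416, 6.936 → Σ = 19.908
T = 19.908 / 6.484 = 3.070327… → 3.070

3.070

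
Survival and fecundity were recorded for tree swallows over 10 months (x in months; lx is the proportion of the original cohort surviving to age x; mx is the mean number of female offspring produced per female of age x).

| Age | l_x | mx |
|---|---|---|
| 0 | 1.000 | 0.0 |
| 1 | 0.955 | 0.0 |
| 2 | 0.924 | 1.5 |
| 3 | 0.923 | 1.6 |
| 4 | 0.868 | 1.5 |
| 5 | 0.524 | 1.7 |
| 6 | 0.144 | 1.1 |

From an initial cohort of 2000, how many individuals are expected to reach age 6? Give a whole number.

288

Expected survivors = N0 · l_6 = 2000 × 0.144 = 288 → 288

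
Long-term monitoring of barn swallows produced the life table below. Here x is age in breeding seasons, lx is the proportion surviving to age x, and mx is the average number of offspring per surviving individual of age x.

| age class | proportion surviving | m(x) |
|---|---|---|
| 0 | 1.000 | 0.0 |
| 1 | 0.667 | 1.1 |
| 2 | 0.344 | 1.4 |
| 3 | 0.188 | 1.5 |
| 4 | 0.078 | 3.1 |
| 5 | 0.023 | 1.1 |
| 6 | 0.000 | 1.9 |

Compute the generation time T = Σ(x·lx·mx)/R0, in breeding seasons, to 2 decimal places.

2.06

lx·mx: 0, 0.7337, 0.4816, 0.282, 0.2418, 0.0253, 0 → R0 = 1.7644
x·lx·mx: 0, 0.7337, 0.9632, 0.846, 0.9672, 0.1265, 0 → Σ = 3.6366
T = 3.6366 / 1.7644 = 2.061097… → 2.06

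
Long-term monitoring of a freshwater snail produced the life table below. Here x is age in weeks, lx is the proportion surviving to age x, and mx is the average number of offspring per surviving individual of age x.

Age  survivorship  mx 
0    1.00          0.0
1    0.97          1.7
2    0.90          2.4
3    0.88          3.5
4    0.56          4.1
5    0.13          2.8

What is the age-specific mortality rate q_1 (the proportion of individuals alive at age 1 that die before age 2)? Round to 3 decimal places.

0.072

q_1 = (l_1 − l_2) / l_1 = (0.97 − 0.9) / 0.97
     = 0.07 / 0.97 = 0.072165… → 0.072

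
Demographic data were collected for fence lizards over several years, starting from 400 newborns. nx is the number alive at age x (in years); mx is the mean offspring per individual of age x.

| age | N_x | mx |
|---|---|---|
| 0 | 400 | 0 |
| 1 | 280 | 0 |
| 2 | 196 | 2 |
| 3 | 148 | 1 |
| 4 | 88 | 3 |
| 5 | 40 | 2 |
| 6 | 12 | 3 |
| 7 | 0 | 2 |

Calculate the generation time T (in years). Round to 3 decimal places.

lx = nx/n0 = nx/400: 1, 0.7, 0.49, 0.37, 0.22, 0.1, 0.03, 0
lx·mx: 0, 0, 0.98, 0.37, 0.66, 0.2, 0.09, 0 → R0 = 2.3
x·lx·mx: 0, 0, 1.96, 1.11, 2.64, 1, 0.54, 0 → Σ = 7.25
T = 7.25 / 2.3 = 3.152174… → 3.152

3.152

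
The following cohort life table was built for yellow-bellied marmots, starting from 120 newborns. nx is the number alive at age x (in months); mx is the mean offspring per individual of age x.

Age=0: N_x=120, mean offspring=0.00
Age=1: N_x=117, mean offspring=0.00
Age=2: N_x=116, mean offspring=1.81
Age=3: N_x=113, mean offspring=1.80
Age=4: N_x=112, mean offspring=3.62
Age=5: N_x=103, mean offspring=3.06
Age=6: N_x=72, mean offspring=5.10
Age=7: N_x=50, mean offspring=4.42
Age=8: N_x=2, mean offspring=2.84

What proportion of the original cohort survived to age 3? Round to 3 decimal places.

l_3 = n_3/n_0 = 113/120 = 0.941667… → 0.942

0.942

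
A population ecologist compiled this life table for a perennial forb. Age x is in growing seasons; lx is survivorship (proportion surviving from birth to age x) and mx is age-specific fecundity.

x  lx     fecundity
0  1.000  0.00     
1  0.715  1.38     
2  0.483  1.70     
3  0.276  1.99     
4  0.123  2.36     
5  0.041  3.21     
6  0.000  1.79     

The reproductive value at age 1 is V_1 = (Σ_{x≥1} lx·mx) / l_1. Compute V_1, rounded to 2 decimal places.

3.89

lx·mx for x ≥ 1: 0.9867, 0.8211, 0.54924, 0.29028, 0.13161, 0 → sum = 2.77893
V_1 = 2.77893 / l_1 = 2.77893 / 0.715 = 3.886615… → 3.89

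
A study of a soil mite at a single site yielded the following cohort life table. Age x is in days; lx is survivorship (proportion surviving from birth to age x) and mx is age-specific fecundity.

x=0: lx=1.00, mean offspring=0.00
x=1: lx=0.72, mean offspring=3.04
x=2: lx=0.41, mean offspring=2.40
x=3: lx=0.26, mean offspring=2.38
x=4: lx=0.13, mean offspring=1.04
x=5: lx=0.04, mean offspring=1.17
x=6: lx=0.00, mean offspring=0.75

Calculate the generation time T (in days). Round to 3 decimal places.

1.708

lx·mx: 0, 2.1888, 0.984, 0.6188, 0.1352, 0.0468, 0 → R0 = 3.9736
x·lx·mx: 0, 2.1888, 1.968, 1.8564, 0.5408, 0.234, 0 → Σ = 6.788
T = 6.788 / 3.9736 = 1.708275… → 1.708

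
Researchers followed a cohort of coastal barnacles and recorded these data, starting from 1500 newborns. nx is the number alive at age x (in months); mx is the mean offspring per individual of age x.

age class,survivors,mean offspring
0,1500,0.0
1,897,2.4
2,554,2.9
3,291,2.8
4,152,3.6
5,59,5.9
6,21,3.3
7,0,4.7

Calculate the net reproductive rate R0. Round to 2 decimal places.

lx = nx/n0 = nx/1500: 1, 0.598, 0.36933…, 0.194, 0.10133…, 0.03933…, 0.014, 0
lx·mx by age: 0, 1.4352, 1.071067…, 0.5432, 0.3648…, 0.232067…, 0.0462, 0
R0 = Σ lx·mx = 3.692533… → 3.69

3.69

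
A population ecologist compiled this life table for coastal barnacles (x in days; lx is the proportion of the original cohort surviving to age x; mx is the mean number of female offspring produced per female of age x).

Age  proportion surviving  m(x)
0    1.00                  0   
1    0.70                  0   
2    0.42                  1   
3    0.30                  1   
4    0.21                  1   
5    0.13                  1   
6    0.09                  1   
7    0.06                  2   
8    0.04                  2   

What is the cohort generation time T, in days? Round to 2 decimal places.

lx·mx: 0, 0, 0.42, 0.3, 0.21, 0.13, 0.09, 0.12, 0.08 → R0 = 1.35
x·lx·mx: 0, 0, 0.84, 0.9, 0.84, 0.65, 0.54, 0.84, 0.64 → Σ = 5.25
T = 5.25 / 1.35 = 3.888889… → 3.89

3.89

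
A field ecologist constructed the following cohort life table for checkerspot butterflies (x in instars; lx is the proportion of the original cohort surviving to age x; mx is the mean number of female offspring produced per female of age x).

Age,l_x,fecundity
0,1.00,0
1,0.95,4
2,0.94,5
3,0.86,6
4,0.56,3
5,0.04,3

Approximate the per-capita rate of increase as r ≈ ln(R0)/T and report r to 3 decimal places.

R0 = Σ lx·mx = 0 + 3.8 + 4.7 + 5.16 + 1.68 + 0.12 = 15.46
Σ x·lx·mx = 36; T = 36/15.46 = 2.32859…
r ≈ ln(R0)/T = ln(15.46)/2.32859… = 1.17593… → 1.176

1.176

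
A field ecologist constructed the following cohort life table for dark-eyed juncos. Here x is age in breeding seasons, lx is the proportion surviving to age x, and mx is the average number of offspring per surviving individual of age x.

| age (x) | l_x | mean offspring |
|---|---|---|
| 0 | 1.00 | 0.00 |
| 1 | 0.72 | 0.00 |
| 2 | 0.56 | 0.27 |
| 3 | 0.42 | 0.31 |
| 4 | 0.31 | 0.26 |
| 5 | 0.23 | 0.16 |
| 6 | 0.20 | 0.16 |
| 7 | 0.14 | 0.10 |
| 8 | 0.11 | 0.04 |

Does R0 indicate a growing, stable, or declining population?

R0 = Σ lx·mx = 0 + 0 + 0.1512 + 0.1302 + 0.0806 + 0.0368 + 0.032 + 0.014 + 0.0044 = 0.4492
R0 < 1, so the population is declining.

declining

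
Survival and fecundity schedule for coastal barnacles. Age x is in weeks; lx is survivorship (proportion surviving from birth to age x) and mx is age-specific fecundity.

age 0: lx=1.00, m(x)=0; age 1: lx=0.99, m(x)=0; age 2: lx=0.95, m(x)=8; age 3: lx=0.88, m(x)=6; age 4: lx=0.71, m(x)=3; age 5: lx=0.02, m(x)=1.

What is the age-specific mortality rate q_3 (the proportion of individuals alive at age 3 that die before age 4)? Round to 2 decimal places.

q_3 = (l_3 − l_4) / l_3 = (0.88 − 0.71) / 0.88
     = 0.17 / 0.88 = 0.193182… → 0.19

0.19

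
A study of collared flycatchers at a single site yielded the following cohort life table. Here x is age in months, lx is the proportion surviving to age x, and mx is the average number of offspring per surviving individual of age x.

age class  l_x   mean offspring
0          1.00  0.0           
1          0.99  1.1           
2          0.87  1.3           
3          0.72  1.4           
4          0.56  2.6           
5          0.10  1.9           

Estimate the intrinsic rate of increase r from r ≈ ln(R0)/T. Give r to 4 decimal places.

0.5871

R0 = Σ lx·mx = 0 + 1.089 + 1.131 + 1.008 + 1.456 + 0.19 = 4.874
Σ x·lx·mx = 13.149; T = 13.149/4.874 = 2.69778…
r ≈ ln(R0)/T = ln(4.874)/2.69778… = 0.587117… → 0.5871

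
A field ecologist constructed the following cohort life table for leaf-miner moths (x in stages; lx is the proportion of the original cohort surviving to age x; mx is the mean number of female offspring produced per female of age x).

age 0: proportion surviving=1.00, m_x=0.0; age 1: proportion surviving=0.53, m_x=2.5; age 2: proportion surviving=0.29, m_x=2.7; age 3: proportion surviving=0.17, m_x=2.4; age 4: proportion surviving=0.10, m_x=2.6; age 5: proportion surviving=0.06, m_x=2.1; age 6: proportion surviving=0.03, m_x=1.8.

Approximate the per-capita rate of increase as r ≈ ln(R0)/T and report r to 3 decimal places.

0.524

R0 = Σ lx·mx = 0 + 1.325 + 0.783 + 0.408 + 0.26 + 0.126 + 0.054 = 2.956
Σ x·lx·mx = 6.109; T = 6.109/2.956 = 2.06664…
r ≈ ln(R0)/T = ln(2.956)/2.06664… = 0.52444… → 0.524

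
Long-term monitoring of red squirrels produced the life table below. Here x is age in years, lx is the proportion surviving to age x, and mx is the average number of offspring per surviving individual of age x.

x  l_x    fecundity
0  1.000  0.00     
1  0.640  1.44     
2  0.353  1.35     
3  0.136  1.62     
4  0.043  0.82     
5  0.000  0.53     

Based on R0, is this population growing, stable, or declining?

growing

R0 = Σ lx·mx = 0 + 0.9216 + 0.47655 + 0.22032 + 0.03526 + 0 = 1.65373
R0 > 1, so the population is growing.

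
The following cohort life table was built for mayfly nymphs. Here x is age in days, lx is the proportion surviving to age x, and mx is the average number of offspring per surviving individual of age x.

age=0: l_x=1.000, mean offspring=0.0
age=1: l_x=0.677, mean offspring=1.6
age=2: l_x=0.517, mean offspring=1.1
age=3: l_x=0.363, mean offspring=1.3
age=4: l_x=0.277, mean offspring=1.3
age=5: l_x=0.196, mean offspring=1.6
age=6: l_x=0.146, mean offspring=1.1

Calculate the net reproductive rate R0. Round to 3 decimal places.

lx·mx by age: 0, 1.0832, 0.5687, 0.4719, 0.3601, 0.3136, 0.1606
R0 = Σ lx·mx = 2.9581 → 2.958

2.958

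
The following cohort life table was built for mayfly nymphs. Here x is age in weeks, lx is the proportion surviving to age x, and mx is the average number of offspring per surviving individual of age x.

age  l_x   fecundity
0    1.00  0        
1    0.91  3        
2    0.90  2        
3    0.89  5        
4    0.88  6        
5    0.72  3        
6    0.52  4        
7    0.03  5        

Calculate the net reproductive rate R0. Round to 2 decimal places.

lx·mx by age: 0, 2.73, 1.8, 4.45, 5.28, 2.16, 2.08, 0.15
R0 = Σ lx·mx = 18.65 → 18.65

18.65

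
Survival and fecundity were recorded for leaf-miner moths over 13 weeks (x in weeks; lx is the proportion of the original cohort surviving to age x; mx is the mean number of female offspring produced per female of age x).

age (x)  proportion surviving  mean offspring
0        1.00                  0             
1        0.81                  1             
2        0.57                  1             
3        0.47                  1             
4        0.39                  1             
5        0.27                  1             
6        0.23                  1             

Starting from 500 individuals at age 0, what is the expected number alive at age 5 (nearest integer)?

Expected survivors = N0 · l_5 = 500 × 0.27 = 135 → 135

135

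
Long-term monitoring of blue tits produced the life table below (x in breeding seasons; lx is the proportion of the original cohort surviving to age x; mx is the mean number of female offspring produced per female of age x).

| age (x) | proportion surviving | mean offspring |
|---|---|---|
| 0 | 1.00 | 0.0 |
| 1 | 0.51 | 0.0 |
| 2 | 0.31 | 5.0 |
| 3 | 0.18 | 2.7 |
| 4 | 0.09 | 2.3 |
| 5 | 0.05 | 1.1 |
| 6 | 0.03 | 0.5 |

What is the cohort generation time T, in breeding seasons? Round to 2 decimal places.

lx·mx: 0, 0, 1.55, 0.486, 0.207, 0.055, 0.015 → R0 = 2.313
x·lx·mx: 0, 0, 3.1, 1.458, 0.828, 0.275, 0.09 → Σ = 5.751
T = 5.751 / 2.313 = 2.486381… → 2.49

2.49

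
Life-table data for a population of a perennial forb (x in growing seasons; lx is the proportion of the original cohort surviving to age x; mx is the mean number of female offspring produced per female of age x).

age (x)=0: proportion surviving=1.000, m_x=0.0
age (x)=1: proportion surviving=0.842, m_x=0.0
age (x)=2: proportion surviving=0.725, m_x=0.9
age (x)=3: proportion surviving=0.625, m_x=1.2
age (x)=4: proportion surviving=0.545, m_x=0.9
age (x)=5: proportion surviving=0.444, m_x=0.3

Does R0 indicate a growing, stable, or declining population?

R0 = Σ lx·mx = 0 + 0 + 0.6525 + 0.75 + 0.4905 + 0.1332 = 2.0262
R0 > 1, so the population is growing.

growing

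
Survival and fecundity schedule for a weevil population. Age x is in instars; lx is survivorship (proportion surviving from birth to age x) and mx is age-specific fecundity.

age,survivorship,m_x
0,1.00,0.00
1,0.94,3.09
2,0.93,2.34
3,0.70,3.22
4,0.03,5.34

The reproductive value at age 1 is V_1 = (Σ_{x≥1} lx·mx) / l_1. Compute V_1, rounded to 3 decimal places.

lx·mx for x ≥ 1: 2.9046, 2.1762, 2.254, 0.1602 → sum = 7.495
V_1 = 7.495 / l_1 = 7.495 / 0.94 = 7.973404… → 7.973

7.973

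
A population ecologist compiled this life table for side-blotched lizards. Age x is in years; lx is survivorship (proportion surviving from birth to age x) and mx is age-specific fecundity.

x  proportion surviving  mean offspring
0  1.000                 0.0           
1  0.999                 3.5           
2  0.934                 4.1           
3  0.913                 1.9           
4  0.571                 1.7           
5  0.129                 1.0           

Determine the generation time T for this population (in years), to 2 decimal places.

2.06

lx·mx: 0, 3.4965, 3.8294, 1.7347, 0.9707, 0.129 → R0 = 10.1603
x·lx·mx: 0, 3.4965, 7.6588, 5.2041, 3.8828, 0.645 → Σ = 20.8872
T = 20.8872 / 10.1603 = 2.055766… → 2.06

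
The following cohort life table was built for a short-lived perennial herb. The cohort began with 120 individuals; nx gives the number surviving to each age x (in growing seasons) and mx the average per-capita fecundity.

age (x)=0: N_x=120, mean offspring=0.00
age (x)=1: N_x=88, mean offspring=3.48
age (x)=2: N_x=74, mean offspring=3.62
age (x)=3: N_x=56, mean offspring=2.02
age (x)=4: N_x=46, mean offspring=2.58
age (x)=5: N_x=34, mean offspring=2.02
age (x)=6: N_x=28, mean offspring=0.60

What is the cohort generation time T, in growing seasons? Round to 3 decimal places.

lx = nx/n0 = nx/120: 1, 0.73333…, 0.61667…, 0.46667…, 0.38333…, 0.28333…, 0.23333…
lx·mx: 0, 2.552…, 2.232333…, 0.942667…, 0.989…, 0.572333…, 0.14… → R0 = 7.428333…
x·lx·mx: 0, 2.552…, 4.464667…, 2.828…, 3.956…, 2.861667…, 0.84… → Σ = 17.502333…
T = 17.502333… / 7.428333… = 2.356159… → 2.356

2.356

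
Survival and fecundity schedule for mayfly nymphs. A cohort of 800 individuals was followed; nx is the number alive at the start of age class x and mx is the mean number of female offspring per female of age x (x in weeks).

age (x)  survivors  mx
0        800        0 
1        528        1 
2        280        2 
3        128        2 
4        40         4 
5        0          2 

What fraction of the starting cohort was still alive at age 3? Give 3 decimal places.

0.160

l_3 = n_3/n_0 = 128/800 = 0.16 → 0.160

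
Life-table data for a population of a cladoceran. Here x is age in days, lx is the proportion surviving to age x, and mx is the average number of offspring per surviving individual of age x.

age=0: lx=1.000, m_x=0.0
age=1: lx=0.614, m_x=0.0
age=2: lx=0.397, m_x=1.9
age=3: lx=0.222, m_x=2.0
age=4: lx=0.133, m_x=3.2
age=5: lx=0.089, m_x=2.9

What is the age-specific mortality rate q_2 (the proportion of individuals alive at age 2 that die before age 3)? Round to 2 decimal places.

0.44

q_2 = (l_2 − l_3) / l_2 = (0.397 − 0.222) / 0.397
     = 0.175 / 0.397 = 0.440806… → 0.44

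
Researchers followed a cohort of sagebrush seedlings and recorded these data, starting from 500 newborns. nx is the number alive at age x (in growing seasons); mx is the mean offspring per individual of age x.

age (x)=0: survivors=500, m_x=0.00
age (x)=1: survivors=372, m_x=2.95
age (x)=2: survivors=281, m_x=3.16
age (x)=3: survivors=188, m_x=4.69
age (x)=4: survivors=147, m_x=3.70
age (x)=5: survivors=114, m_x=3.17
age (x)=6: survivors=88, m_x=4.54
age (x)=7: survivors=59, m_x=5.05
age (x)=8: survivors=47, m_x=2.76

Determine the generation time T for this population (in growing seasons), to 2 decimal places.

3.27

lx = nx/n0 = nx/500: 1, 0.744, 0.562, 0.376, 0.294, 0.228, 0.176, 0.118, 0.094
lx·mx: 0, 2.1948, 1.77592, 1.76344, 1.0878, 0.72276, 0.79904, 0.5959, 0.25944 → R0 = 9.1991
x·lx·mx: 0, 2.1948, 3.55184, 5.29032, 4.3512, 3.6138, 4.79424, 4.1713, 2.07552 → Σ = 30.04302
T = 30.04302 / 9.1991 = 3.265865… → 3.27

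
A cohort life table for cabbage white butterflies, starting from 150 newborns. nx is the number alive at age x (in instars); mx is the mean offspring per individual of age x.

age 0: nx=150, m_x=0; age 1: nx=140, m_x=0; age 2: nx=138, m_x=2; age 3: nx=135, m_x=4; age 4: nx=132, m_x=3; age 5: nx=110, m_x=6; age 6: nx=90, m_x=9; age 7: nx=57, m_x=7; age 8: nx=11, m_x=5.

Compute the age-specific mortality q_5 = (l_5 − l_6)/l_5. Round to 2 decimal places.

0.18

lx = nx/n0 = nx/150: 1, 0.93333…, 0.92, 0.9, 0.88, 0.73333…, 0.6, 0.38, 0.07333…
q_5 = (l_5 − l_6) / l_5 = (0.733333… − 0.6) / 0.733333…
     = 0.133333… / 0.733333… = 0.181818… → 0.18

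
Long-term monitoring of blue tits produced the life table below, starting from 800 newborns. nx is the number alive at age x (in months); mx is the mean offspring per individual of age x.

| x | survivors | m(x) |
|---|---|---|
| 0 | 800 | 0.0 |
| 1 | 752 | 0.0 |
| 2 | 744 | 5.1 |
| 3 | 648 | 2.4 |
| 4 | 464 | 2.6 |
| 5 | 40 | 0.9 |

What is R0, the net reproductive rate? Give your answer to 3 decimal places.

lx = nx/n0 = nx/800: 1, 0.94, 0.93, 0.81, 0.58, 0.05
lx·mx by age: 0, 0, 4.743, 1.944, 1.508, 0.045
R0 = Σ lx·mx = 8.24 → 8.240

8.240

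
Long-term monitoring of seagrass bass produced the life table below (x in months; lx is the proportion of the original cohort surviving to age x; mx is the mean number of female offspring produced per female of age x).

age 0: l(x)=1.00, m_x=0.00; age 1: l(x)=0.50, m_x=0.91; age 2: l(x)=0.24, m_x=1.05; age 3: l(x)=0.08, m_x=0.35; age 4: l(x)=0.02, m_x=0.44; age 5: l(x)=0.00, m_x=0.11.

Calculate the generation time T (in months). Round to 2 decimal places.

1.45

lx·mx: 0, 0.455, 0.252, 0.028, 0.0088, 0 → R0 = 0.7438
x·lx·mx: 0, 0.455, 0.504, 0.084, 0.0352, 0 → Σ = 1.0782
T = 1.0782 / 0.7438 = 1.449583… → 1.45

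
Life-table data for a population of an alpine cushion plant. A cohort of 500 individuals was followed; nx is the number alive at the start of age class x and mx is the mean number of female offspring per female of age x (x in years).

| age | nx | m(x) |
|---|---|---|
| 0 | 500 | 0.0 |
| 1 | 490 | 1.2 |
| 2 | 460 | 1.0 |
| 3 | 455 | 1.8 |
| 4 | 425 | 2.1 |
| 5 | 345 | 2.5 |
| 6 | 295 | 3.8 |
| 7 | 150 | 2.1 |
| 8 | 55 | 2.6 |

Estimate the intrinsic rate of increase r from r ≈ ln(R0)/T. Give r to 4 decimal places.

lx = nx/n0 = nx/500: 1, 0.98, 0.92, 0.91, 0.85, 0.69, 0.59, 0.3, 0.11
R0 = Σ lx·mx = 0 + 1.176 + 0.92 + 1.638 + 1.785 + 1.725 + 2.242 + 0.63 + 0.286 = 10.402
Σ x·lx·mx = 43.845; T = 43.845/10.402 = 4.21505…
r ≈ ln(R0)/T = ln(10.402)/4.21505… = 0.555627… → 0.5556

0.5556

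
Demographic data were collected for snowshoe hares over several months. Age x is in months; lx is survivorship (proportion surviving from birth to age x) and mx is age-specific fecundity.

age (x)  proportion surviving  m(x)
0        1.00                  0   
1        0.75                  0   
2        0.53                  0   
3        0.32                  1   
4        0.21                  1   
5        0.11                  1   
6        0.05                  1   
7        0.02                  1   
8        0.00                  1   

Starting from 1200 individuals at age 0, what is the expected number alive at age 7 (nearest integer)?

24

Expected survivors = N0 · l_7 = 1200 × 0.02 = 24 → 24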